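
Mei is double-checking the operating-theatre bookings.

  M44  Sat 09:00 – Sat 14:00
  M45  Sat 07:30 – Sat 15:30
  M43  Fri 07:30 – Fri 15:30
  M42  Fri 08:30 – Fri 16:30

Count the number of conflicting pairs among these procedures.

2

Sorted by start: M43, M42, M45, M44.
M42 starts before M43 ends → M43 and M42 overlap.
M45 starts after M43 ends — done with M43.
M45 starts after M42 ends — done with M42.
M44 starts before M45 ends → M45 and M44 overlap.
Overlapping pairs: M42 & M43, M44 & M45 — 2 in total.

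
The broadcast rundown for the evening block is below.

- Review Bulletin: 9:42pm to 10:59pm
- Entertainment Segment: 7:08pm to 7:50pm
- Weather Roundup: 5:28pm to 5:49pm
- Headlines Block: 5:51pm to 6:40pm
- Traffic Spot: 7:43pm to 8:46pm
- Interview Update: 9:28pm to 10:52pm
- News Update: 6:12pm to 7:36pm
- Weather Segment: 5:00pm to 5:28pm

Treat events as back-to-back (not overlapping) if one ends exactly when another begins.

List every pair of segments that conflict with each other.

Entertainment Segment & News Update, Entertainment Segment & Traffic Spot, Headlines Block & News Update, Interview Update & Review Bulletin

Sorted by start: Weather Segment, Weather Roundup, Headlines Block, News Update, Entertainment Segment, Traffic Spot, Interview Update, Review Bulletin.
Weather Roundup starts exactly when Weather Segment ends (back-to-back, no overlap), so nothing later overlaps Weather Segment either.
Headlines Block starts after Weather Roundup ends, so nothing later overlaps Weather Roundup either.
News Update starts before Headlines Block ends → Headlines Block and News Update overlap.
Entertainment Segment starts after Headlines Block ends, so nothing later overlaps Headlines Block either.
Entertainment Segment starts before News Update ends → News Update and Entertainment Segment overlap.
Traffic Spot starts after News Update ends, so nothing later overlaps News Update either.
Traffic Spot starts before Entertainment Segment ends → Entertainment Segment and Traffic Spot overlap.
Interview Update starts after Entertainment Segment ends, so nothing later overlaps Entertainment Segment either.
Interview Update starts after Traffic Spot ends, so nothing later overlaps Traffic Spot either.
Review Bulletin starts before Interview Update ends → Interview Update and Review Bulletin overlap.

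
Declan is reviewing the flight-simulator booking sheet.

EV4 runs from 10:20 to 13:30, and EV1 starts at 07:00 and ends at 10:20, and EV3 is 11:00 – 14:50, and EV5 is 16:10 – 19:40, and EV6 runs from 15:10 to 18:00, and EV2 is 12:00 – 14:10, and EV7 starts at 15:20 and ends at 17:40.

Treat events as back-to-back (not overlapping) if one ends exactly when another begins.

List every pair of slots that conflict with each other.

EV2 & EV3, EV2 & EV4, EV3 & EV4, EV5 & EV6, EV5 & EV7, EV6 & EV7

Sorted by start: EV1, EV4, EV3, EV2, EV6, EV7, EV5.
EV4 starts exactly when EV1 ends (back-to-back, no overlap), so nothing later overlaps EV1 either.
EV3 starts before EV4 ends → EV4 and EV3 overlap.
EV2 starts before EV4 ends → EV4 and EV2 overlap.
EV6 starts after EV4 ends, so nothing later overlaps EV4 either.
EV2 starts before EV3 ends → EV3 and EV2 overlap.
EV6 starts after EV3 ends, so nothing later overlaps EV3 either.
EV6 starts after EV2 ends, so nothing later overlaps EV2 either.
EV7 starts before EV6 ends → EV6 and EV7 overlap.
EV5 starts before EV6 ends → EV6 and EV5 overlap.
EV5 starts before EV7 ends → EV7 and EV5 overlap.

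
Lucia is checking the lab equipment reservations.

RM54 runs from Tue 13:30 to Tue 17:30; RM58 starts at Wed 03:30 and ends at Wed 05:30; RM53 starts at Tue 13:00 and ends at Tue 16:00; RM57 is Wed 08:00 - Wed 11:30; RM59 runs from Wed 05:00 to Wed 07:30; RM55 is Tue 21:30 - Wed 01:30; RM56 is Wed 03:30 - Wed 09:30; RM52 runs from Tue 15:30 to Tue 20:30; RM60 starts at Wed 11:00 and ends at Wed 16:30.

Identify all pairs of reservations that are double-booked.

Sorted by start: RM53, RM54, RM52, RM55, RM56, RM58, RM59, RM57, RM60.
RM54 starts before RM53 ends → RM53 and RM54 overlap.
RM52 starts before RM53 ends → RM53 and RM52 overlap.
RM55 starts after RM53 ends, so nothing later overlaps RM53 either.
RM52 starts before RM54 ends → RM54 and RM52 overlap.
RM55 starts after RM54 ends, so nothing later overlaps RM54 either.
RM55 starts after RM52 ends, so nothing later overlaps RM52 either.
RM56 starts after RM55 ends, so nothing later overlaps RM55 either.
RM58 starts before RM56 ends → RM56 and RM58 overlap.
RM59 starts before RM56 ends → RM56 and RM59 overlap.
RM57 starts before RM56 ends → RM56 and RM57 overlap.
RM60 starts after RM56 ends.
RM59 starts before RM58 ends → RM58 and RM59 overlap.
RM57 starts after RM58 ends, so nothing later overlaps RM58 either.
RM57 starts after RM59 ends, so nothing later overlaps RM59 either.
RM60 starts before RM57 ends → RM57 and RM60 overlap.

RM52 & RM53, RM52 & RM54, RM53 & RM54, RM56 & RM57, RM56 & RM58, RM56 & RM59, RM57 & RM60, RM58 & RM59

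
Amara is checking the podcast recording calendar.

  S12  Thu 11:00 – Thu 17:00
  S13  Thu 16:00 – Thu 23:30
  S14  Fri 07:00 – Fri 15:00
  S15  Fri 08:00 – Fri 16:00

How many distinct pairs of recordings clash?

2

Sorted by start: S12, S13, S14, S15.
S13 starts before S12 ends → S12 and S13 overlap.
S14 starts after S12 ends — done with S12.
S14 starts after S13 ends — done with S13.
S15 starts before S14 ends → S14 and S15 overlap.
Overlapping pairs: S12 & S13, S14 & S15 — 2 in total.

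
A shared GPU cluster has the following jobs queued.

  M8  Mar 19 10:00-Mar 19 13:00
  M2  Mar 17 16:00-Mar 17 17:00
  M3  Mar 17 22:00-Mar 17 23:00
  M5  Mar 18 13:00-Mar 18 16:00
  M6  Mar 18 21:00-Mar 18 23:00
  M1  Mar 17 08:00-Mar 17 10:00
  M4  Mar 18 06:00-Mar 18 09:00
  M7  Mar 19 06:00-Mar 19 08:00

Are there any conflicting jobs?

Sorted by start: M1, M2, M3, M4, M5, M6, M7, M8.
M2 starts after M1 ends — done with M1.
M3 starts after M2 ends — done with M2.
M4 starts after M3 ends — done with M3.
M5 starts after M4 ends — done with M4.
M6 starts after M5 ends — done with M5.
M7 starts after M6 ends — done with M6.
M8 starts after M7 ends.
Every pair is clear; the schedule has no overlaps.

No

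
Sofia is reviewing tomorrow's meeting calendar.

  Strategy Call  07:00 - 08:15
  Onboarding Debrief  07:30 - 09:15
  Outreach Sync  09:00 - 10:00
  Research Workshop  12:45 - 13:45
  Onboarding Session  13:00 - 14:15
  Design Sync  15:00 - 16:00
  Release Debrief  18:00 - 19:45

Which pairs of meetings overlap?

Onboarding Debrief & Outreach Sync, Onboarding Debrief & Strategy Call, Onboarding Session & Research Workshop

Sorted by start: Strategy Call, Onboarding Debrief, Outreach Sync, Research Workshop, Onboarding Session, Design Sync, Release Debrief.
Onboarding Debrief starts before Strategy Call ends → Strategy Call and Onboarding Debrief overlap.
Outreach Sync starts after Strategy Call ends, so Strategy Call has no further overlaps.
Outreach Sync starts before Onboarding Debrief ends → Onboarding Debrief and Outreach Sync overlap.
Research Workshop starts after Onboarding Debrief ends, so Onboarding Debrief has no further overlaps.
Research Workshop starts after Outreach Sync ends, so Outreach Sync has no further overlaps.
Onboarding Session starts before Research Workshop ends → Research Workshop and Onboarding Session overlap.
Design Sync starts after Research Workshop ends, so Research Workshop has no further overlaps.
Design Sync starts after Onboarding Session ends, so Onboarding Session has no further overlaps.
Release Debrief starts after Design Sync ends.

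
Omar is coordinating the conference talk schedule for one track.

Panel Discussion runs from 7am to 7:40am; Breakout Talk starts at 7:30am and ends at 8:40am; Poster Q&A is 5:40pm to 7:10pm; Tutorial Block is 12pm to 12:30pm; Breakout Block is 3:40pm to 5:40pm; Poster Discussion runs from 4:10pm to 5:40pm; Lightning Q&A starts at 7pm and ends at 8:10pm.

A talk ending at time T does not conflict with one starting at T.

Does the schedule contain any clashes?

Sorted by start: Panel Discussion, Breakout Talk, Tutorial Block, Breakout Block, Poster Discussion, Poster Q&A, Lightning Q&A.
Breakout Talk starts before Panel Discussion ends → Panel Discussion and Breakout Talk overlap.
That's a conflict, so the schedule is not conflict-free.

Yes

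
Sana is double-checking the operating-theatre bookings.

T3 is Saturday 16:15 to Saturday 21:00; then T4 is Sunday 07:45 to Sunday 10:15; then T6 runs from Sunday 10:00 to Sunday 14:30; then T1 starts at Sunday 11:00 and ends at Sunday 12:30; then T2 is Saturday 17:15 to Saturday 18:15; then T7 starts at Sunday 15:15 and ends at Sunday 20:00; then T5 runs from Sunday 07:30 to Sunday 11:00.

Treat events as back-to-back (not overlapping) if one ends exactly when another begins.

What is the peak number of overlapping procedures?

Walk through starts and ends in time order (an end at T is processed before a start at T):
Saturday 16:15 start T3 → 1
Saturday 17:15 start T2 → 2
Saturday 18:15 end T2 → 1
Saturday 21:00 end T3 → 0
Sunday 07:30 start T5 → 1
Sunday 07:45 start T4 → 2
Sunday 10:00 start T6 → 3
Sunday 10:15 end T4 → 2
Sunday 11:00 end T5 → 1
Sunday 11:00 start T1 → 2
Sunday 12:30 end T1 → 1
Sunday 14:30 end T6 → 0
Sunday 15:15 start T7 → 1
Sunday 20:00 end T7 → 0
Peak is 3, at Sunday 10:00 (T4, T5, T6).

3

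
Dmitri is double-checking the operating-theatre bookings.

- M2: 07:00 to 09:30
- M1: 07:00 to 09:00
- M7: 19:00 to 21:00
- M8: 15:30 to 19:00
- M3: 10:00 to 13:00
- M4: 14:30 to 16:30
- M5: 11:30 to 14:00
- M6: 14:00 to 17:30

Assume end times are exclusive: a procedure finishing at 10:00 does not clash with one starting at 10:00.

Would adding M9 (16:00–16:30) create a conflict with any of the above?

M1: ends 09:00 at or before M9 starts 16:00 → clear.
M2: ends 09:30 at or before M9 starts 16:00 → clear.
M3: ends 13:00 at or before M9 starts 16:00 → clear.
M5: ends 14:00 at or before M9 starts 16:00 → clear.
M6: starts 14:00 before M9 ends 16:30, and ends 17:30 after M9 starts 16:00 → overlap.
M4: starts 14:30 before M9 ends 16:30, and ends 16:30 after M9 starts 16:00 → overlap.
M8: starts 15:30 before M9 ends 16:30, and ends 19:00 after M9 starts 16:00 → overlap.
M7: starts 19:00 at or after M9 ends 16:30 → clear.
M9 overlaps M4, M6, M8.

Yes — it overlaps M4, M6, M8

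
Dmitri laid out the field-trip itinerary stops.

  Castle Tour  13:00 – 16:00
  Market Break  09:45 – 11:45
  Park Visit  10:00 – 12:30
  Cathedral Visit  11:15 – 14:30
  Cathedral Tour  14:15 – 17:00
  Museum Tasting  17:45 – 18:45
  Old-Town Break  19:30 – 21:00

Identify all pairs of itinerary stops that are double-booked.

Castle Tour & Cathedral Tour, Castle Tour & Cathedral Visit, Cathedral Tour & Cathedral Visit, Cathedral Visit & Market Break, Cathedral Visit & Park Visit, Market Break & Park Visit

Two intervals overlap when each starts before the other ends.
Sorted by start: Market Break, Park Visit, Cathedral Visit, Castle Tour, Cathedral Tour, Museum Tasting, Old-Town Break.
Park Visit starts before Market Break ends → Market Break and Park Visit overlap.
Cathedral Visit starts before Market Break ends → Market Break and Cathedral Visit overlap.
Castle Tour starts after Market Break ends; Market Break is clear from here.
Cathedral Visit starts before Park Visit ends → Park Visit and Cathedral Visit overlap.
Castle Tour starts after Park Visit ends; Park Visit is clear from here.
Castle Tour starts before Cathedral Visit ends → Cathedral Visit and Castle Tour overlap.
Cathedral Tour starts before Cathedral Visit ends → Cathedral Visit and Cathedral Tour overlap.
Museum Tasting starts after Cathedral Visit ends; Cathedral Visit is clear from here.
Cathedral Tour starts before Castle Tour ends → Castle Tour and Cathedral Tour overlap.
Museum Tasting starts after Castle Tour ends; Castle Tour is clear from here.
Museum Tasting starts after Cathedral Tour ends; Cathedral Tour is clear from here.
Old-Town Break starts after Museum Tasting ends.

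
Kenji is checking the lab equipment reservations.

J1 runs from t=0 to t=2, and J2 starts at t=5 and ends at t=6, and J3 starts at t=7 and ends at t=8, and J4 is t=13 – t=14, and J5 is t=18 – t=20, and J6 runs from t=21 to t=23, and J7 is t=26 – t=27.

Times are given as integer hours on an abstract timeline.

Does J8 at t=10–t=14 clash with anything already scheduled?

J1: ends t=2 at or before J8 starts t=10 → clear.
J2: ends t=6 at or before J8 starts t=10 → clear.
J3: ends t=8 at or before J8 starts t=10 → clear.
J4: starts t=13 before J8 ends t=14, and ends t=14 after J8 starts t=10 → overlap.
J5: starts t=18 at or after J8 ends t=14 → clear.
J6: starts t=21 at or after J8 ends t=14 → clear.
J7: starts t=26 at or after J8 ends t=14 → clear.
J8 overlaps J4.

Yes — it overlaps J4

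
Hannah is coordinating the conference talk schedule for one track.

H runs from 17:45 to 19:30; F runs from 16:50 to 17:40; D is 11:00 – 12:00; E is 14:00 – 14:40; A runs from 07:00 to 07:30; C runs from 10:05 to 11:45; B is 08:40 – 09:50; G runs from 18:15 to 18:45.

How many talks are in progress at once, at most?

2

Sort all start/end points and keep a running count:
07:00 start A → 1
07:30 end A → 0
08:40 start B → 1
09:50 end B → 0
10:05 start C → 1
11:00 start D → 2
11:45 end C → 1
12:00 end D → 0
14:00 start E → 1
14:40 end E → 0
16:50 start F → 1
17:40 end F → 0
17:45 start H → 1
18:15 start G → 2
18:45 end G → 1
19:30 end H → 0
Peak is 2, at 11:00 (C, D).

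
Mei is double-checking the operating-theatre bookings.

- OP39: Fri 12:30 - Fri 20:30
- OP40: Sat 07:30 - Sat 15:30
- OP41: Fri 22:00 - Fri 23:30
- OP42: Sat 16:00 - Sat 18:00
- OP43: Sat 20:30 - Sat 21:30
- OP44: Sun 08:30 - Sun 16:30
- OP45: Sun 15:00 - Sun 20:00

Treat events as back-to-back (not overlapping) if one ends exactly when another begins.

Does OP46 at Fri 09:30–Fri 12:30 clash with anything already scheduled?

No — it doesn't clash with anything

OP39: starts Fri 12:30 at or after OP46 ends Fri 12:30 → clear.
OP41: starts Fri 22:00 at or after OP46 ends Fri 12:30 → clear.
OP40: starts Sat 07:30 at or after OP46 ends Fri 12:30 → clear.
OP42: starts Sat 16:00 at or after OP46 ends Fri 12:30 → clear.
OP43: starts Sat 20:30 at or after OP46 ends Fri 12:30 → clear.
OP44: starts Sun 08:30 at or after OP46 ends Fri 12:30 → clear.
OP45: starts Sun 15:00 at or after OP46 ends Fri 12:30 → clear.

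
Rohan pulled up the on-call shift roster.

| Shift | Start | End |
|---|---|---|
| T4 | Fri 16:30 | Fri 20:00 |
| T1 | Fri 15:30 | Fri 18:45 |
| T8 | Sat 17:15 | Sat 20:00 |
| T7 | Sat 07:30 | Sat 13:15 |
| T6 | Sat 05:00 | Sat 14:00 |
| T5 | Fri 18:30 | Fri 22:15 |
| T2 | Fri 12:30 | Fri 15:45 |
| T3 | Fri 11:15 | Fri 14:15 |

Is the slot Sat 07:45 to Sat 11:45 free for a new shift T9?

No — it overlaps T6, T7

T3: ends Fri 14:15 at or before T9 starts Sat 07:45 → clear.
T2: ends Fri 15:45 at or before T9 starts Sat 07:45 → clear.
T1: ends Fri 18:45 at or before T9 starts Sat 07:45 → clear.
T4: ends Fri 20:00 at or before T9 starts Sat 07:45 → clear.
T5: ends Fri 22:15 at or before T9 starts Sat 07:45 → clear.
T6: starts Sat 05:00 before T9 ends Sat 11:45, and ends Sat 14:00 after T9 starts Sat 07:45 → overlap.
T7: starts Sat 07:30 before T9 ends Sat 11:45, and ends Sat 13:15 after T9 starts Sat 07:45 → overlap.
T8: starts Sat 17:15 at or after T9 ends Sat 11:45 → clear.
T9 overlaps T6, T7.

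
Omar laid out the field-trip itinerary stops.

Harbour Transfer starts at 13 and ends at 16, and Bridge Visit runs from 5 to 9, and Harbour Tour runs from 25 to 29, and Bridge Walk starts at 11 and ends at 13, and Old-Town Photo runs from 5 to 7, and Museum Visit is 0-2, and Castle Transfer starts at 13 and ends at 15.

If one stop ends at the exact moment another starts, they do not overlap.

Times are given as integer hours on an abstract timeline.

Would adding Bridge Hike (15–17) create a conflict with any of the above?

Yes — it overlaps Harbour Transfer

Museum Visit: ends 2 at or before Bridge Hike starts 15 → clear.
Bridge Visit: ends 9 at or before Bridge Hike starts 15 → clear.
Old-Town Photo: ends 7 at or before Bridge Hike starts 15 → clear.
Bridge Walk: ends 13 at or before Bridge Hike starts 15 → clear.
Harbour Transfer: starts 13 before Bridge Hike ends 17, and ends 16 after Bridge Hike starts 15 → overlap.
Castle Transfer: ends 15 at or before Bridge Hike starts 15 → clear.
Harbour Tour: starts 25 at or after Bridge Hike ends 17 → clear.
Bridge Hike overlaps Harbour Transfer.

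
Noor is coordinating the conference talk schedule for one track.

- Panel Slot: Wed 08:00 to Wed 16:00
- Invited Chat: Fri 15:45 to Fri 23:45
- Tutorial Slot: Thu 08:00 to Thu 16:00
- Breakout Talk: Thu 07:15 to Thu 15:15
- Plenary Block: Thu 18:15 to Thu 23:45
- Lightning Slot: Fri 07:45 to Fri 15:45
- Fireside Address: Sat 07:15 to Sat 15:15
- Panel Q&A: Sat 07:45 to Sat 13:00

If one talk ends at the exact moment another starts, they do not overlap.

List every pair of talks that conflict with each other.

Breakout Talk & Tutorial Slot, Fireside Address & Panel Q&A

Two intervals overlap when each starts before the other ends.
Sorted by start: Panel Slot, Breakout Talk, Tutorial Slot, Plenary Block, Lightning Slot, Invited Chat, Fireside Address, Panel Q&A.
Breakout Talk starts after Panel Slot ends; Panel Slot is clear from here.
Tutorial Slot starts before Breakout Talk ends → Breakout Talk and Tutorial Slot overlap.
Plenary Block starts after Breakout Talk ends; Breakout Talk is clear from here.
Plenary Block starts after Tutorial Slot ends; Tutorial Slot is clear from here.
Lightning Slot starts after Plenary Block ends; Plenary Block is clear from here.
Invited Chat starts exactly when Lightning Slot ends (back-to-back, no overlap); Lightning Slot is clear from here.
Fireside Address starts after Invited Chat ends; Invited Chat is clear from here.
Panel Q&A starts before Fireside Address ends → Fireside Address and Panel Q&A overlap.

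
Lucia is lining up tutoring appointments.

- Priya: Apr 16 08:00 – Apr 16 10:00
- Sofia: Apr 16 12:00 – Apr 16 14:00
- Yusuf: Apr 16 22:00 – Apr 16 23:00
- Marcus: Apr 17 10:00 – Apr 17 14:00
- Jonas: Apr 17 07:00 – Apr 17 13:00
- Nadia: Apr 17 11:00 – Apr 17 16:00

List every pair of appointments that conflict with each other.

Jonas & Marcus, Jonas & Nadia, Marcus & Nadia

Two intervals overlap when each starts before the other ends.
Sorted by start: Priya, Sofia, Yusuf, Jonas, Marcus, Nadia.
Sofia starts after Priya ends — done with Priya.
Yusuf starts after Sofia ends — done with Sofia.
Jonas starts after Yusuf ends — done with Yusuf.
Marcus starts before Jonas ends → Jonas and Marcus overlap.
Nadia starts before Jonas ends → Jonas and Nadia overlap.
Nadia starts before Marcus ends → Marcus and Nadia overlap.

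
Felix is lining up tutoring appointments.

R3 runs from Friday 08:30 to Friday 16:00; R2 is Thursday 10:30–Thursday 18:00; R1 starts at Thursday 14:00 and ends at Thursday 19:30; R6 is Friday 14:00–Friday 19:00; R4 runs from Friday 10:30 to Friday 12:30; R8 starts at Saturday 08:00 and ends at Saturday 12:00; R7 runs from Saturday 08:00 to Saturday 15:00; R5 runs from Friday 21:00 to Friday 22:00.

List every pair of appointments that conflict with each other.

Sorted by start: R2, R1, R3, R4, R6, R5, R7, R8.
R1 starts before R2 ends → R2 and R1 overlap.
R3 starts after R2 ends, so R2 has no further overlaps.
R3 starts after R1 ends, so R1 has no further overlaps.
R4 starts before R3 ends → R3 and R4 overlap.
R6 starts before R3 ends → R3 and R6 overlap.
R5 starts after R3 ends, so R3 has no further overlaps.
R6 starts after R4 ends, so R4 has no further overlaps.
R5 starts after R6 ends, so R6 has no further overlaps.
R7 starts after R5 ends, so R5 has no further overlaps.
R8 starts before R7 ends → R7 and R8 overlap.

R1 & R2, R3 & R4, R3 & R6, R7 & R8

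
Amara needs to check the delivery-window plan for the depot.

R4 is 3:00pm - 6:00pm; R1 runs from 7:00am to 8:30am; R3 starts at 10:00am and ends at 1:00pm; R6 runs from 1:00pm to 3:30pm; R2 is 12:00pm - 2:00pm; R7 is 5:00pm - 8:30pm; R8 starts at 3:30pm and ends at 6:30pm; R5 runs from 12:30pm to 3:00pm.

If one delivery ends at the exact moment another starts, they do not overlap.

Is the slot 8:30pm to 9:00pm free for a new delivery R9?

Yes — the slot is free

R1: ends 8:30am at or before R9 starts 8:30pm → clear.
R3: ends 1:00pm at or before R9 starts 8:30pm → clear.
R2: ends 2:00pm at or before R9 starts 8:30pm → clear.
R5: ends 3:00pm at or before R9 starts 8:30pm → clear.
R6: ends 3:30pm at or before R9 starts 8:30pm → clear.
R4: ends 6:00pm at or before R9 starts 8:30pm → clear.
R8: ends 6:30pm at or before R9 starts 8:30pm → clear.
R7: ends 8:30pm at or before R9 starts 8:30pm → clear.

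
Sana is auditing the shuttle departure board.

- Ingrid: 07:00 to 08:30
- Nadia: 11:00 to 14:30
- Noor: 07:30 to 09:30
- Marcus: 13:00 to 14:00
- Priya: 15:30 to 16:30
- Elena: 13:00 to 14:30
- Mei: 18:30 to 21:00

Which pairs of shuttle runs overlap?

Elena & Marcus, Elena & Nadia, Ingrid & Noor, Marcus & Nadia

Check each pair: they overlap iff neither finishes before the other starts.
Sorted by start: Ingrid, Noor, Nadia, Marcus, Elena, Priya, Mei.
Noor starts before Ingrid ends → Ingrid and Noor overlap.
Nadia starts after Ingrid ends, so Ingrid has no further overlaps.
Nadia starts after Noor ends, so Noor has no further overlaps.
Marcus starts before Nadia ends → Nadia and Marcus overlap.
Elena starts before Nadia ends → Nadia and Elena overlap.
Priya starts after Nadia ends, so Nadia has no further overlaps.
Elena starts before Marcus ends → Marcus and Elena overlap.
Priya starts after Marcus ends, so Marcus has no further overlaps.
Priya starts after Elena ends, so Elena has no further overlaps.
Mei starts after Priya ends.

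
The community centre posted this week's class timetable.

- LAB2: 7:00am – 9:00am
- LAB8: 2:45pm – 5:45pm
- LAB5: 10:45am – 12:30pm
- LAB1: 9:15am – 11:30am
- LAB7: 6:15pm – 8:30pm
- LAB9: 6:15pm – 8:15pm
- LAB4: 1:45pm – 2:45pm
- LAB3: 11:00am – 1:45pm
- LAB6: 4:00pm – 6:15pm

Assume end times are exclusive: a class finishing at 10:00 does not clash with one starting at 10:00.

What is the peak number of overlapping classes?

Sweep the timeline, counting +1 at each start and −1 at each end (ends before starts at a tie):
7:00am start LAB2 → 1
9:00am end LAB2 → 0
9:15am start LAB1 → 1
10:45am start LAB5 → 2
11:00am start LAB3 → 3
11:30am end LAB1 → 2
12:30pm end LAB5 → 1
1:45pm end LAB3 → 0
1:45pm start LAB4 → 1
2:45pm end LAB4 → 0
2:45pm start LAB8 → 1
4:00pm start LAB6 → 2
5:45pm end LAB8 → 1
6:15pm end LAB6 → 0
6:15pm start LAB7 → 1
6:15pm start LAB9 → 2
8:15pm end LAB9 → 1
8:30pm end LAB7 → 0
Peak is 3, at 11:00am (LAB1, LAB3, LAB5).

3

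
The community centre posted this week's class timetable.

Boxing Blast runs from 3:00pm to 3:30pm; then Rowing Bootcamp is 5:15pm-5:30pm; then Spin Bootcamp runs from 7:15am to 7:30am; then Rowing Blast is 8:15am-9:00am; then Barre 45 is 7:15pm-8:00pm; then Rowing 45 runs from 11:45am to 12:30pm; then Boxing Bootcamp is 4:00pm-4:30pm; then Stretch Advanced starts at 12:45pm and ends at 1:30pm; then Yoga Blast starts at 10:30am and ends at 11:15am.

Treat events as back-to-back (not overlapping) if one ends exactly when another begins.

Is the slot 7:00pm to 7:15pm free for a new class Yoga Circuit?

Yes — the slot is free

Spin Bootcamp: ends 7:30am at or before Yoga Circuit starts 7:00pm → clear.
Rowing Blast: ends 9:00am at or before Yoga Circuit starts 7:00pm → clear.
Yoga Blast: ends 11:15am at or before Yoga Circuit starts 7:00pm → clear.
Rowing 45: ends 12:30pm at or before Yoga Circuit starts 7:00pm → clear.
Stretch Advanced: ends 1:30pm at or before Yoga Circuit starts 7:00pm → clear.
Boxing Blast: ends 3:30pm at or before Yoga Circuit starts 7:00pm → clear.
Boxing Bootcamp: ends 4:30pm at or before Yoga Circuit starts 7:00pm → clear.
Rowing Bootcamp: ends 5:30pm at or before Yoga Circuit starts 7:00pm → clear.
Barre 45: starts 7:15pm at or after Yoga Circuit ends 7:15pm → clear.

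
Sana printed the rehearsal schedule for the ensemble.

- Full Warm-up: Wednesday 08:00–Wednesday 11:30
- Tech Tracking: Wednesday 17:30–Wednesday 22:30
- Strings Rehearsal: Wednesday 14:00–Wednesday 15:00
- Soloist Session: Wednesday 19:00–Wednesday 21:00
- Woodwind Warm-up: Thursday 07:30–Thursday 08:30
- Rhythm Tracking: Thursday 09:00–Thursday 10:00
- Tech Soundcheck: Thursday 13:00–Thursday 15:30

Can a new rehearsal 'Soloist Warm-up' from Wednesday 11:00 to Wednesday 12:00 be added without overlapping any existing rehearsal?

No — it overlaps Full Warm-up

Full Warm-up: starts Wednesday 08:00 before Soloist Warm-up ends Wednesday 12:00, and ends Wednesday 11:30 after Soloist Warm-up starts Wednesday 11:00 → overlap.
Strings Rehearsal: starts Wednesday 14:00 at or after Soloist Warm-up ends Wednesday 12:00 → clear.
Tech Tracking: starts Wednesday 17:30 at or after Soloist Warm-up ends Wednesday 12:00 → clear.
Soloist Session: starts Wednesday 19:00 at or after Soloist Warm-up ends Wednesday 12:00 → clear.
Woodwind Warm-up: starts Thursday 07:30 at or after Soloist Warm-up ends Wednesday 12:00 → clear.
Rhythm Tracking: starts Thursday 09:00 at or after Soloist Warm-up ends Wednesday 12:00 → clear.
Tech Soundcheck: starts Thursday 13:00 at or after Soloist Warm-up ends Wednesday 12:00 → clear.
Soloist Warm-up overlaps Full Warm-up.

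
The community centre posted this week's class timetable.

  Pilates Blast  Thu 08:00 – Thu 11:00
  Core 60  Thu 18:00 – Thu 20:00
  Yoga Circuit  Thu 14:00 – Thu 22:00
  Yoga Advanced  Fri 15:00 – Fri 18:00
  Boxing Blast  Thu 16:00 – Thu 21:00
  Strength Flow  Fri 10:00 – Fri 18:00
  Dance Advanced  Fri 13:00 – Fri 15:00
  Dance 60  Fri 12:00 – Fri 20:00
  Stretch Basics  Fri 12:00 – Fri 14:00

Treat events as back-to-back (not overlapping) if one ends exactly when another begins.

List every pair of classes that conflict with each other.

Sorted by start: Pilates Blast, Yoga Circuit, Boxing Blast, Core 60, Strength Flow, Dance 60, Stretch Basics, Dance Advanced, Yoga Advanced.
Yoga Circuit starts after Pilates Blast ends, so Pilates Blast has no further overlaps.
Boxing Blast starts before Yoga Circuit ends → Yoga Circuit and Boxing Blast overlap.
Core 60 starts before Yoga Circuit ends → Yoga Circuit and Core 60 overlap.
Strength Flow starts after Yoga Circuit ends, so Yoga Circuit has no further overlaps.
Core 60 starts before Boxing Blast ends → Boxing Blast and Core 60 overlap.
Strength Flow starts after Boxing Blast ends, so Boxing Blast has no further overlaps.
Strength Flow starts after Core 60 ends, so Core 60 has no further overlaps.
Dance 60 starts before Strength Flow ends → Strength Flow and Dance 60 overlap.
Stretch Basics starts before Strength Flow ends → Strength Flow and Stretch Basics overlap.
Dance Advanced starts before Strength Flow ends → Strength Flow and Dance Advanced overlap.
Yoga Advanced starts before Strength Flow ends → Strength Flow and Yoga Advanced overlap.
Stretch Basics starts before Dance 60 ends → Dance 60 and Stretch Basics overlap.
Dance Advanced starts before Dance 60 ends → Dance 60 and Dance Advanced overlap.
Yoga Advanced starts before Dance 60 ends → Dance 60 and Yoga Advanced overlap.
Dance Advanced starts before Stretch Basics ends → Stretch Basics and Dance Advanced overlap.
Yoga Advanced starts after Stretch Basics ends.
Yoga Advanced starts exactly when Dance Advanced ends (back-to-back, no overlap).

Boxing Blast & Core 60, Boxing Blast & Yoga Circuit, Core 60 & Yoga Circuit, Dance 60 & Dance Advanced, Dance 60 & Strength Flow, Dance 60 & Stretch Basics, Dance 60 & Yoga Advanced, Dance Advanced & Strength Flow, Dance Advanced & Stretch Basics, Strength Flow & Stretch Basics, Strength Flow & Yoga Advanced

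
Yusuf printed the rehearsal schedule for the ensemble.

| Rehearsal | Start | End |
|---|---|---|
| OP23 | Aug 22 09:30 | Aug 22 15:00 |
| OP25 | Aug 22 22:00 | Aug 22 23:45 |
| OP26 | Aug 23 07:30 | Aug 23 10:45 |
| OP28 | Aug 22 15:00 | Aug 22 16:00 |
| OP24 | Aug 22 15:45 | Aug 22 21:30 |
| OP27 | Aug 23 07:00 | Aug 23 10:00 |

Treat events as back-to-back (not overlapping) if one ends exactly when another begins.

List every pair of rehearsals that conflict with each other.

OP24 & OP28, OP26 & OP27

Sorted by start: OP23, OP28, OP24, OP25, OP27, OP26.
OP28 starts exactly when OP23 ends (back-to-back, no overlap) — done with OP23.
OP24 starts before OP28 ends → OP28 and OP24 overlap.
OP25 starts after OP28 ends — done with OP28.
OP25 starts after OP24 ends — done with OP24.
OP27 starts after OP25 ends — done with OP25.
OP26 starts before OP27 ends → OP27 and OP26 overlap.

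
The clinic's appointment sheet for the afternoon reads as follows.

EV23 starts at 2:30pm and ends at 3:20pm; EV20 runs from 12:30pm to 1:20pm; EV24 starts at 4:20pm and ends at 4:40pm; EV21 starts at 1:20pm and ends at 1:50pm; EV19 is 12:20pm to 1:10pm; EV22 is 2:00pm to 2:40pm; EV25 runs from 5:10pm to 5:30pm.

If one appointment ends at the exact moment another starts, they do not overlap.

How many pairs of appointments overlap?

Sorted by start: EV19, EV20, EV21, EV22, EV23, EV24, EV25.
EV20 starts before EV19 ends → EV19 and EV20 overlap.
EV21 starts after EV19 ends; EV19 is clear from here.
EV21 starts exactly when EV20 ends (back-to-back, no overlap); EV20 is clear from here.
EV22 starts after EV21 ends; EV21 is clear from here.
EV23 starts before EV22 ends → EV22 and EV23 overlap.
EV24 starts after EV22 ends; EV22 is clear from here.
EV24 starts after EV23 ends; EV23 is clear from here.
EV25 starts after EV24 ends.
Overlapping pairs: EV19 & EV20, EV22 & EV23 — 2 in total.

2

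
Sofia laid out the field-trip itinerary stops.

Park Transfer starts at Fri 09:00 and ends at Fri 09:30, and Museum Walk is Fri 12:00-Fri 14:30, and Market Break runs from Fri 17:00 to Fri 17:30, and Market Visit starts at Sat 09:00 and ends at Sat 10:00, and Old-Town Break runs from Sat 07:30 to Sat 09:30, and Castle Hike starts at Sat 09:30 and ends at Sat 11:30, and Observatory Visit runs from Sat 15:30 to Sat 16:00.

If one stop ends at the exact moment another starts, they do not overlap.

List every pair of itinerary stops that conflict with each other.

Castle Hike & Market Visit, Market Visit & Old-Town Break

Sorted by start: Park Transfer, Museum Walk, Market Break, Old-Town Break, Market Visit, Castle Hike, Observatory Visit.
Museum Walk starts after Park Transfer ends; Park Transfer is clear from here.
Market Break starts after Museum Walk ends; Museum Walk is clear from here.
Old-Town Break starts after Market Break ends; Market Break is clear from here.
Market Visit starts before Old-Town Break ends → Old-Town Break and Market Visit overlap.
Castle Hike starts exactly when Old-Town Break ends (back-to-back, no overlap); Old-Town Break is clear from here.
Castle Hike starts before Market Visit ends → Market Visit and Castle Hike overlap.
Observatory Visit starts after Market Visit ends.
Observatory Visit starts after Castle Hike ends.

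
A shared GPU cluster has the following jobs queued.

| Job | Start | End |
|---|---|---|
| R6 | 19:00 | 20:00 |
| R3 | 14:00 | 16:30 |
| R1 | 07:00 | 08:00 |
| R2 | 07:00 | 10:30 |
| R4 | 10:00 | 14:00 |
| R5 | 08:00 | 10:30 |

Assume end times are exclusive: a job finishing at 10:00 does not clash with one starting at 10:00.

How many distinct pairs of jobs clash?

Sorted by start: R1, R2, R5, R4, R3, R6.
R2 starts before R1 ends → R1 and R2 overlap.
R5 starts exactly when R1 ends (back-to-back, no overlap), so R1 has no further overlaps.
R5 starts before R2 ends → R2 and R5 overlap.
R4 starts before R2 ends → R2 and R4 overlap.
R3 starts after R2 ends, so R2 has no further overlaps.
R4 starts before R5 ends → R5 and R4 overlap.
R3 starts after R5 ends, so R5 has no further overlaps.
R3 starts exactly when R4 ends (back-to-back, no overlap), so R4 has no further overlaps.
R6 starts after R3 ends.
Overlapping pairs: R1 & R2, R2 & R4, R2 & R5, R4 & R5 — 4 in total.

4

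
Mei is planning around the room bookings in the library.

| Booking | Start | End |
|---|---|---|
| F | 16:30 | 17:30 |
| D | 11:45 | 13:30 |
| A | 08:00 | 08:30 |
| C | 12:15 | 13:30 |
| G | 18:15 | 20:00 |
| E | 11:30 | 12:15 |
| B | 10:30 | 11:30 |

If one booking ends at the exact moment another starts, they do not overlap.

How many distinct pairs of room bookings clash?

Check each pair: they overlap iff neither finishes before the other starts.
Sorted by start: A, B, E, D, C, F, G.
B starts after A ends; A is clear from here.
E starts exactly when B ends (back-to-back, no overlap); B is clear from here.
D starts before E ends → E and D overlap.
C starts exactly when E ends (back-to-back, no overlap); E is clear from here.
C starts before D ends → D and C overlap.
F starts after D ends; D is clear from here.
F starts after C ends; C is clear from here.
G starts after F ends.
Overlapping pairs: C & D, D & E — 2 in total.

2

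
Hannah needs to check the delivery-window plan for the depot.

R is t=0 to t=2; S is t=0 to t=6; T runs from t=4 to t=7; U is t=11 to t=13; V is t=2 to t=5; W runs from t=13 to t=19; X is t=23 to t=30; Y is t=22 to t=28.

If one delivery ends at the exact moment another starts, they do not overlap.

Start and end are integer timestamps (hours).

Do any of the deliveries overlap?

Sorted by start: R, S, V, T, U, W, Y, X.
S starts before R ends → R and S overlap.
That's a conflict, so the schedule is not conflict-free.

Yes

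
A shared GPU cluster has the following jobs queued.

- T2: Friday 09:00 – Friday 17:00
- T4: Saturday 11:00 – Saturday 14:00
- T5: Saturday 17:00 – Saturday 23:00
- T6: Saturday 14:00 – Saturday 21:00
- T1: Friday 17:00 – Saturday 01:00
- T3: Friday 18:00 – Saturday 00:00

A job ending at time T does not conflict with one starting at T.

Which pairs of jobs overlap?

Sorted by start: T2, T1, T3, T4, T6, T5.
T1 starts exactly when T2 ends (back-to-back, no overlap), so T2 has no further overlaps.
T3 starts before T1 ends → T1 and T3 overlap.
T4 starts after T1 ends, so T1 has no further overlaps.
T4 starts after T3 ends, so T3 has no further overlaps.
T6 starts exactly when T4 ends (back-to-back, no overlap), so T4 has no further overlaps.
T5 starts before T6 ends → T6 and T5 overlap.

T1 & T3, T5 & T6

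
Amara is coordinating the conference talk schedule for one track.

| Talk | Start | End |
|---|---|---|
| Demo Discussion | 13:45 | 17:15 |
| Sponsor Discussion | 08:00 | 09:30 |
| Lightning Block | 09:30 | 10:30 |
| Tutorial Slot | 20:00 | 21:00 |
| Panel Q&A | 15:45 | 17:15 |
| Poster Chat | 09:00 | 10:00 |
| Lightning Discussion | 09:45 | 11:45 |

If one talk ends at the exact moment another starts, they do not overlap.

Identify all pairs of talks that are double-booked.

Demo Discussion & Panel Q&A, Lightning Block & Lightning Discussion, Lightning Block & Poster Chat, Lightning Discussion & Poster Chat, Poster Chat & Sponsor Discussion

Sorted by start: Sponsor Discussion, Poster Chat, Lightning Block, Lightning Discussion, Demo Discussion, Panel Q&A, Tutorial Slot.
Poster Chat starts before Sponsor Discussion ends → Sponsor Discussion and Poster Chat overlap.
Lightning Block starts exactly when Sponsor Discussion ends (back-to-back, no overlap) — done with Sponsor Discussion.
Lightning Block starts before Poster Chat ends → Poster Chat and Lightning Block overlap.
Lightning Discussion starts before Poster Chat ends → Poster Chat and Lightning Discussion overlap.
Demo Discussion starts after Poster Chat ends — done with Poster Chat.
Lightning Discussion starts before Lightning Block ends → Lightning Block and Lightning Discussion overlap.
Demo Discussion starts after Lightning Block ends — done with Lightning Block.
Demo Discussion starts after Lightning Discussion ends — done with Lightning Discussion.
Panel Q&A starts before Demo Discussion ends → Demo Discussion and Panel Q&A overlap.
Tutorial Slot starts after Demo Discussion ends.
Tutorial Slot starts after Panel Q&A ends.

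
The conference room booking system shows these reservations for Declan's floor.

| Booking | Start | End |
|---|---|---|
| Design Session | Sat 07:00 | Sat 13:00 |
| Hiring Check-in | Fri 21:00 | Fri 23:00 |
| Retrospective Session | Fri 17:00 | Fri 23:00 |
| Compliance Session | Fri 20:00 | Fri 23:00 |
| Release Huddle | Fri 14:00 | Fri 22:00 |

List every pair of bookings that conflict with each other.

Compliance Session & Hiring Check-in, Compliance Session & Release Huddle, Compliance Session & Retrospective Session, Hiring Check-in & Release Huddle, Hiring Check-in & Retrospective Session, Release Huddle & Retrospective Session

Check each pair: they overlap iff neither finishes before the other starts.
Sorted by start: Release Huddle, Retrospective Session, Compliance Session, Hiring Check-in, Design Session.
Retrospective Session starts before Release Huddle ends → Release Huddle and Retrospective Session overlap.
Compliance Session starts before Release Huddle ends → Release Huddle and Compliance Session overlap.
Hiring Check-in starts before Release Huddle ends → Release Huddle and Hiring Check-in overlap.
Design Session starts after Release Huddle ends.
Compliance Session starts before Retrospective Session ends → Retrospective Session and Compliance Session overlap.
Hiring Check-in starts before Retrospective Session ends → Retrospective Session and Hiring Check-in overlap.
Design Session starts after Retrospective Session ends.
Hiring Check-in starts before Compliance Session ends → Compliance Session and Hiring Check-in overlap.
Design Session starts after Compliance Session ends.
Design Session starts after Hiring Check-in ends.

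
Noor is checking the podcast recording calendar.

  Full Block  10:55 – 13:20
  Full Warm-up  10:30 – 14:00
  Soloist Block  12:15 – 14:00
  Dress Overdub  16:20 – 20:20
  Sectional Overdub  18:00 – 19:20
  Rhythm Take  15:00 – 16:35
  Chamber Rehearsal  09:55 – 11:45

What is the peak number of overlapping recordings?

3

Walk through starts and ends in time order (an end at T is processed before a start at T):
09:55 start Chamber Rehearsal → 1
10:30 start Full Warm-up → 2
10:55 start Full Block → 3
11:45 end Chamber Rehearsal → 2
12:15 start Soloist Block → 3
13:20 end Full Block → 2
14:00 end Full Warm-up → 1
14:00 end Soloist Block → 0
15:00 start Rhythm Take → 1
16:20 start Dress Overdub → 2
16:35 end Rhythm Take → 1
18:00 start Sectional Overdub → 2
19:20 end Sectional Overdub → 1
20:20 end Dress Overdub → 0
Peak is 3, at 10:55 (Chamber Rehearsal, Full Block, Full Warm-up).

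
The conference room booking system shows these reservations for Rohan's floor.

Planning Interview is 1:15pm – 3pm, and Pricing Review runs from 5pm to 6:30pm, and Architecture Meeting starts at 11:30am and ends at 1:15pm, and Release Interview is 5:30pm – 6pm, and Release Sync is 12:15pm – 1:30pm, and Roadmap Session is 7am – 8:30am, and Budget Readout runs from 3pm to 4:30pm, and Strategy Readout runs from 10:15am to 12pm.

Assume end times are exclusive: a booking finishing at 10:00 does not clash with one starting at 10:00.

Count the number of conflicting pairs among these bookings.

Sorted by start: Roadmap Session, Strategy Readout, Architecture Meeting, Release Sync, Planning Interview, Budget Readout, Pricing Review, Release Interview.
Strategy Readout starts after Roadmap Session ends, so nothing later overlaps Roadmap Session either.
Architecture Meeting starts before Strategy Readout ends → Strategy Readout and Architecture Meeting overlap.
Release Sync starts after Strategy Readout ends, so nothing later overlaps Strategy Readout either.
Release Sync starts before Architecture Meeting ends → Architecture Meeting and Release Sync overlap.
Planning Interview starts exactly when Architecture Meeting ends (back-to-back, no overlap), so nothing later overlaps Architecture Meeting either.
Planning Interview starts before Release Sync ends → Release Sync and Planning Interview overlap.
Budget Readout starts after Release Sync ends, so nothing later overlaps Release Sync either.
Budget Readout starts exactly when Planning Interview ends (back-to-back, no overlap), so nothing later overlaps Planning Interview either.
Pricing Review starts after Budget Readout ends, so nothing later overlaps Budget Readout either.
Release Interview starts before Pricing Review ends → Pricing Review and Release Interview overlap.
Overlapping pairs: Architecture Meeting & Release Sync, Architecture Meeting & Strategy Readout, Planning Interview & Release Sync, Pricing Review & Release Interview — 4 in total.

4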